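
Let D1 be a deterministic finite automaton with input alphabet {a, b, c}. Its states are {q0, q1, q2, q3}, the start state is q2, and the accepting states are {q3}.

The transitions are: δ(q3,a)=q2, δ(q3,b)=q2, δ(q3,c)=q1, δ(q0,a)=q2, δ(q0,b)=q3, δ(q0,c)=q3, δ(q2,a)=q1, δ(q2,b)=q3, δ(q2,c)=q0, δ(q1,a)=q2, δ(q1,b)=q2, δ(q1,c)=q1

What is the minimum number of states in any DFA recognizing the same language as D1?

P0 = {q3} | {q0,q1,q2}.
On input b, block {q0,q1,q2} splits into {q0,q2} and {q1}.
Split {q0,q2} by δ(·,a) → {q0} and {q2}.
Stable partition: {q3} | {q0} | {q1} | {q2} — 4 equivalence classes.

4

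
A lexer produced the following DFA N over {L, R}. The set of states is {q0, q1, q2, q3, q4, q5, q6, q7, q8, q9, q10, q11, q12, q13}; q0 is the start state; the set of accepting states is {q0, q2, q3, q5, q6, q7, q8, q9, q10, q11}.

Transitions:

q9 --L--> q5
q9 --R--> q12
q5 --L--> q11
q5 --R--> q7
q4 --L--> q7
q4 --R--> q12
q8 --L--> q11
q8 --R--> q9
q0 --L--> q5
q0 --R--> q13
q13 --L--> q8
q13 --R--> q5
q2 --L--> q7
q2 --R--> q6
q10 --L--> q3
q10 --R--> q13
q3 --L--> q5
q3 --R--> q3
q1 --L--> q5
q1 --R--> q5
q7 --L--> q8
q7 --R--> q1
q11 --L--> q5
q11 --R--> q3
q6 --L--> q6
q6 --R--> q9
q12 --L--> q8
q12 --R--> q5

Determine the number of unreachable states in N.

BFS from q0 reaches {q0, q1, q3, q5, q7, q8, q9, q11, q12, q13}; the 4 state(s) q2, q4, q6, q10 are never visited.

4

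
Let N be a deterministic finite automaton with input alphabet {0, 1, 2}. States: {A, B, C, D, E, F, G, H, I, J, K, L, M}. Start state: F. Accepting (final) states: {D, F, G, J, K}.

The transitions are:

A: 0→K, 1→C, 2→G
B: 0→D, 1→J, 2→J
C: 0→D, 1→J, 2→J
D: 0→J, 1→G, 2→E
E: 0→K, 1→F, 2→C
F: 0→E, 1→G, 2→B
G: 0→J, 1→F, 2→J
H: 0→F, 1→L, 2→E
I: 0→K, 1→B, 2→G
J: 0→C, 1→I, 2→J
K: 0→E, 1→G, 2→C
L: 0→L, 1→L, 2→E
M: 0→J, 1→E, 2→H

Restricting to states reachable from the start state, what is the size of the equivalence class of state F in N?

States {A,H,L,M} cannot be reached from the start state, so discard them.
P0 = {D,F,G,J,K} | {B,C,E,I}.
Refine {D,F,G,J,K} on symbol 0: members go to different blocks, giving {F,J,K} and {D,G}.
Split {F,J,K} by δ(·,1) → {F,K} and {J}.
On input 0, block {B,C,E,I} splits into {B,C} and {E,I}.
Refine {D,G} on symbol 1: members go to different blocks, giving {D} and {G}.
On input 1, block {E,I} splits into {E} and {I}.
The partition is now stable with 7 blocks: {F,K} | {B,C} | {D} | {J} | {E} | {G} | {I}.
The equivalence class containing F is {F,K}, of size 2.

2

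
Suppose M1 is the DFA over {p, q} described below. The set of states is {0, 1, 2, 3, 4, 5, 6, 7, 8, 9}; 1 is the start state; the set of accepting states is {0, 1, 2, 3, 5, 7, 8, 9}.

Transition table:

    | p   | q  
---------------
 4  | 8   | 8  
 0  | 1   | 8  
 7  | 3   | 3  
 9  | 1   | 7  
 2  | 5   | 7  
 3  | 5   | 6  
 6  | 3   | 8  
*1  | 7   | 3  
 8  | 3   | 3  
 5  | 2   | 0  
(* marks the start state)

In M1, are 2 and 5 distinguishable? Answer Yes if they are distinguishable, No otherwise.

Reachable states from the start: {0,1,2,3,5,6,7,8}. Unreachable: {4,9} — drop them.
Start with accepting vs non-accepting: {0,1,2,3,5,7,8} | {6}.
Refine {0,1,2,3,5,7,8} on symbol q: members go to different blocks, giving {0,1,2,5,7,8} and {3}.
Split {0,1,2,5,7,8} by δ(·,p) → {0,1,2,5} and {7,8}.
Refine {0,1,2,5} on symbol p: members go to different blocks, giving {0,2,5} and {1}.
On input p, block {0,2,5} splits into {2,5} and {0}.
On input q, block {2,5} splits into {2} and {5}.
No further refinement is possible. Final partition (7 blocks): {2} | {6} | {3} | {7,8} | {1} | {0} | {5}.
2 and 5 end up in different blocks, so they are distinguishable. For instance, the string 'qpq' is accepted from only 5.

Yes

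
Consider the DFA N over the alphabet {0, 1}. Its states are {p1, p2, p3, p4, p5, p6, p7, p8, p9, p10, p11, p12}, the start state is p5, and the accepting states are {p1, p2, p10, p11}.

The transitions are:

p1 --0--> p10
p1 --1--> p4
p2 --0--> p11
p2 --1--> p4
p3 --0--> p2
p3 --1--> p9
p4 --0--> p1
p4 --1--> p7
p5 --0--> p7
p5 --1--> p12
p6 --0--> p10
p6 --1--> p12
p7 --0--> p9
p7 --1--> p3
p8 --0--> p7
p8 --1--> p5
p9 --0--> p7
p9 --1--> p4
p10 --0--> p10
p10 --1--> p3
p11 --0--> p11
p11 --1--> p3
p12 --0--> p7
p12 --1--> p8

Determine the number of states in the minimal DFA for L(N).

States {p6} cannot be reached from the start state, so discard them.
Initial partition by acceptance: {p1,p2,p10,p11} | {p3,p4,p5,p7,p8,p9,p12}.
Split {p3,p4,p5,p7,p8,p9,p12} by δ(·,0) → {p5,p7,p8,p9,p12} and {p3,p4}.
Split {p5,p7,p8,p9,p12} by δ(·,1) → {p5,p8,p12} and {p7,p9}.
The partition is now stable with 4 blocks: {p1,p2,p10,p11} | {p5,p8,p12} | {p3,p4} | {p7,p9}.

4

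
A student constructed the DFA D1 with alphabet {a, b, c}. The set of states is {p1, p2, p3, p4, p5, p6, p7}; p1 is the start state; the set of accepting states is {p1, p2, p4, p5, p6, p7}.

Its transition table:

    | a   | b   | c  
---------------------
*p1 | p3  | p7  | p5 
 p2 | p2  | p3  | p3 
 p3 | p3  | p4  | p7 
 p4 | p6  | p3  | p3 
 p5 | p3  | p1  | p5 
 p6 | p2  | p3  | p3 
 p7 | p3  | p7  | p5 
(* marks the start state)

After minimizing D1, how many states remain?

Initial partition by acceptance: {p1,p2,p4,p5,p6,p7} | {p3}.
Refine {p1,p2,p4,p5,p6,p7} on symbol a: members go to different blocks, giving {p1,p5,p7} and {p2,p4,p6}.
No further refinement is possible. Final partition (3 blocks): {p1,p5,p7} | {p3} | {p2,p4,p6}.

3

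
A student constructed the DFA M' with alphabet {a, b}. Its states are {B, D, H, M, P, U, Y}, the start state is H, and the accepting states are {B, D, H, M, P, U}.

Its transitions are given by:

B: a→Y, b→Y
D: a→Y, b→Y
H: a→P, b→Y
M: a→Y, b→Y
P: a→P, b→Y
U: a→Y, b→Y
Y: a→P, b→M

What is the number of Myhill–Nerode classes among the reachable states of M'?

3

Reachable states from the start: {H,M,P,Y}. Unreachable: {B,D,U} — drop them.
Start with accepting vs non-accepting: {H,M,P} | {Y}.
Split {H,M,P} by δ(·,a) → {H,P} and {M}.
The partition is now stable with 3 blocks: {H,P} | {Y} | {M}.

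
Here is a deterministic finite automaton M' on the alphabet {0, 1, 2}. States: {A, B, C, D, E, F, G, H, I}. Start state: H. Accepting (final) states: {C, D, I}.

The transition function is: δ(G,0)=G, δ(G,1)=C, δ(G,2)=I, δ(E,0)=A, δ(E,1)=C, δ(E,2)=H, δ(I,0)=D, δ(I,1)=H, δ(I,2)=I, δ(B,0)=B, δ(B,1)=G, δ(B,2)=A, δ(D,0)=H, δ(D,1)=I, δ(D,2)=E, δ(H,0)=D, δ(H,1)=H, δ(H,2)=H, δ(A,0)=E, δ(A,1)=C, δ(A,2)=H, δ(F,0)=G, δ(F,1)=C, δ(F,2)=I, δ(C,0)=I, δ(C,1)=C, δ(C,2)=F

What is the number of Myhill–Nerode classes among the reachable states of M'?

Reachable states from the start: {A,C,D,E,F,G,H,I}. Unreachable: {B} — drop them.
Initial partition by acceptance: {C,D,I} | {A,E,F,G,H}.
Refine {C,D,I} on symbol 0: members go to different blocks, giving {C,I} and {D}.
Split {C,I} by δ(·,0) → {C} and {I}.
Refine {A,E,F,G,H} on symbol 0: members go to different blocks, giving {A,E,F,G} and {H}.
On input 2, block {A,E,F,G} splits into {A,E} and {F,G}.
No further refinement is possible. Final partition (6 blocks): {C} | {A,E} | {D} | {I} | {H} | {F,G}.

6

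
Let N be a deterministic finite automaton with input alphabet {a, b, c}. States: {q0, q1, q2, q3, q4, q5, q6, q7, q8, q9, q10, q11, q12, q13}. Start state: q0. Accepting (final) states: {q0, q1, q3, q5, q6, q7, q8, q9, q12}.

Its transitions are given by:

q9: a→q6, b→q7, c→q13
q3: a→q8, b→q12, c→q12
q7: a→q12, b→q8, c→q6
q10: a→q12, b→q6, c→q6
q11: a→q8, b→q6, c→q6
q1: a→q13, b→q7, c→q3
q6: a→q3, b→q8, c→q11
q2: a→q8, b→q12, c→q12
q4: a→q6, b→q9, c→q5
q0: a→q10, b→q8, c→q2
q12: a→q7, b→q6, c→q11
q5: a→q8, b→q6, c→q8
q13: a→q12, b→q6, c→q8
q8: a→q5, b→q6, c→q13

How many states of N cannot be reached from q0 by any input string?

No path from q0 leads to q1, q4, q9; the other 11 states are all reachable.

3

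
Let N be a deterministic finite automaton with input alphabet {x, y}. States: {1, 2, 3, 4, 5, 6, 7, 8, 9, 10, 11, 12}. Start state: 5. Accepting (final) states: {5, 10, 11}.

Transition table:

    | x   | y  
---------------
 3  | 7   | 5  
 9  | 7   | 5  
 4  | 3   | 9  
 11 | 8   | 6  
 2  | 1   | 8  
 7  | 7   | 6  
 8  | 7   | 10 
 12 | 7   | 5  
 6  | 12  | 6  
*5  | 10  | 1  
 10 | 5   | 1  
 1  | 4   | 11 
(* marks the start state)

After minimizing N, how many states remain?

States {2} cannot be reached from the start state, so discard them.
Initial partition by acceptance: {5,10,11} | {1,3,4,6,7,8,9,12}.
Refine {5,10,11} on symbol x: members go to different blocks, giving {5,10} and {11}.
On input y, block {1,3,4,6,7,8,9,12} splits into {3,8,9,12} and {4,6,7} and {1}.
Split {4,6,7} by δ(·,x) → {4,6} and {7}.
Refine {4,6} on symbol y: members go to different blocks, giving {4} and {6}.
Stable partition: {5,10} | {3,8,9,12} | {11} | {4} | {1} | {7} | {6} — 7 equivalence classes.

7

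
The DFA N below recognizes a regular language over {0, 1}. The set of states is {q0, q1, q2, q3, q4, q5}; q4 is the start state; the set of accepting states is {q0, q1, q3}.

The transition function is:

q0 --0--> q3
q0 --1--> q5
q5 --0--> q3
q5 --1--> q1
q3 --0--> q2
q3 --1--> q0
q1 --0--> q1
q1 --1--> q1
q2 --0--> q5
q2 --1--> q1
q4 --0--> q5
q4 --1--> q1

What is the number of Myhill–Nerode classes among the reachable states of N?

P0 = {q0,q1,q3} | {q2,q4,q5}.
Split {q0,q1,q3} by δ(·,0) → {q0,q1} and {q3}.
Refine {q0,q1} on symbol 0: members go to different blocks, giving {q0} and {q1}.
Refine {q2,q4,q5} on symbol 0: members go to different blocks, giving {q2,q4} and {q5}.
Stable partition: {q0} | {q2,q4} | {q3} | {q1} | {q5} — 5 equivalence classes.

5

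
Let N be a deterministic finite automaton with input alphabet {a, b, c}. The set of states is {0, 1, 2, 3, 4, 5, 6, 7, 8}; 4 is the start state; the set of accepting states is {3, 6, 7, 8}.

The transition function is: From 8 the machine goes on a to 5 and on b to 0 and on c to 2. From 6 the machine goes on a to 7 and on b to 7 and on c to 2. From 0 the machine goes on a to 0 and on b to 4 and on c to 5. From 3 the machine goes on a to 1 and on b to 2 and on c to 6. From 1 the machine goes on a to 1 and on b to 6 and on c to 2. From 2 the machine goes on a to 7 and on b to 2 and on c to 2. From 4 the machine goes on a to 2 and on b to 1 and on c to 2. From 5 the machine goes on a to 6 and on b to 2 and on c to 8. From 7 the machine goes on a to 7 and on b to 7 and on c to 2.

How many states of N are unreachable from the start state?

4

Starting at 4 and following transitions, the reachable set is {1, 2, 4, 6, 7}. That leaves 0, 3, 5, 8 unreachable — 4 in total.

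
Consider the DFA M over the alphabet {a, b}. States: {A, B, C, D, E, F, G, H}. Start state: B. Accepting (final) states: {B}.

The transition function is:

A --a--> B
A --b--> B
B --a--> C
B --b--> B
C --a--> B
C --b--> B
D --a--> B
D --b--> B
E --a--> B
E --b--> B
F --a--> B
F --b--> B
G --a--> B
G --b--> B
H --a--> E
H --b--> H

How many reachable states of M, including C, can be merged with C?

States {A,D,E,F,G,H} cannot be reached from the start state, so discard them.
Start with accepting vs non-accepting: {B} | {C}.
No further refinement is possible. Final partition (2 blocks): {B} | {C}.
The equivalence class containing C is {C}, of size 1.

1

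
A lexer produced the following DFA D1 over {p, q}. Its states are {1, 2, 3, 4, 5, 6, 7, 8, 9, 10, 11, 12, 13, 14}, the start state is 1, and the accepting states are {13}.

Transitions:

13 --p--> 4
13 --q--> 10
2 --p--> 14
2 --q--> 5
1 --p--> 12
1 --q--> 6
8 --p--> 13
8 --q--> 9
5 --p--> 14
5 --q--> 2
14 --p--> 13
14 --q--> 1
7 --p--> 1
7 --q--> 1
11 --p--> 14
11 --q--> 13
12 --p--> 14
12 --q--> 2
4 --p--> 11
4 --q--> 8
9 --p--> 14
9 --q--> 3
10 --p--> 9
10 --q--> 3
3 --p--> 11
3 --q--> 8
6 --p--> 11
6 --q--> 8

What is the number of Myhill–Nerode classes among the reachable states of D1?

9

First remove the unreachable states {7}; 13 states remain.
P0 = {13} | {1,2,3,4,5,6,8,9,10,11,12,14}.
Split {1,2,3,4,5,6,8,9,10,11,12,14} by δ(·,p) → {1,2,3,4,5,6,9,10,11,12} and {8,14}.
Split {1,2,3,4,5,6,9,10,11,12} by δ(·,p) → {1,3,4,6,10} and {2,5,9,11,12}.
On input q, block {1,3,4,6,10} splits into {3,4,6} and {1,10}.
On input q, block {8,14} splits into {8} and {14}.
Refine {2,5,9,11,12} on symbol q: members go to different blocks, giving {2,5,12} and {9} and {11}.
Refine {1,10} on symbol p: members go to different blocks, giving {1} and {10}.
Stable partition: {13} | {3,4,6} | {8} | {2,5,12} | {1} | {14} | {9} | {11} | {10} — 9 equivalence classes.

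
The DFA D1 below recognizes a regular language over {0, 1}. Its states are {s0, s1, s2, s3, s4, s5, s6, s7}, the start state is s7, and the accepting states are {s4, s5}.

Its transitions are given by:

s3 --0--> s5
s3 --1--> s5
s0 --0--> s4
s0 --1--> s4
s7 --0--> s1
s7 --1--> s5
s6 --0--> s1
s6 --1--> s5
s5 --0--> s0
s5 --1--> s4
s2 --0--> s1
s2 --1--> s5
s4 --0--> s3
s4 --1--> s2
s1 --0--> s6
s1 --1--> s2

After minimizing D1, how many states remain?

6

Every state is reachable, so we keep all 8.
P0 = {s4,s5} | {s0,s1,s2,s3,s6,s7}.
Refine {s4,s5} on symbol 1: members go to different blocks, giving {s4} and {s5}.
Split {s0,s1,s2,s3,s6,s7} by δ(·,0) → {s1,s2,s6,s7} and {s0} and {s3}.
Split {s1,s2,s6,s7} by δ(·,1) → {s2,s6,s7} and {s1}.
No further refinement is possible. Final partition (6 blocks): {s4} | {s2,s6,s7} | {s5} | {s0} | {s3} | {s1}.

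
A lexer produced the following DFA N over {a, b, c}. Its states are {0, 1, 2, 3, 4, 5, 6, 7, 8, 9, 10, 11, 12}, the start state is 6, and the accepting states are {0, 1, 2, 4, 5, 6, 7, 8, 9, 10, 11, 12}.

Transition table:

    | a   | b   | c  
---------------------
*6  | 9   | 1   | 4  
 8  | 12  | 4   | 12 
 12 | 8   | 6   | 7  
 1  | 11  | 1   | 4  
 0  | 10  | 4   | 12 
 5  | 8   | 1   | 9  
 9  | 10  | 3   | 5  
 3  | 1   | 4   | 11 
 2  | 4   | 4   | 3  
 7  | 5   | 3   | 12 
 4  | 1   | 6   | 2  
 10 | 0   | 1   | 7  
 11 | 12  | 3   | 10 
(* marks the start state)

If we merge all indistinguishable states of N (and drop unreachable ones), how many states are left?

All states are reachable from the start state.
P0 = {0,1,2,4,5,6,7,8,9,10,11,12} | {3}.
Refine {0,1,2,4,5,6,7,8,9,10,11,12} on symbol b: members go to different blocks, giving {0,1,2,4,5,6,8,10,12} and {7,9,11}.
Split {0,1,2,4,5,6,8,10,12} by δ(·,a) → {0,2,4,5,8,10,12} and {1,6}.
Split {0,2,4,5,8,10,12} by δ(·,a) → {0,2,5,8,10,12} and {4}.
Split {0,2,5,8,10,12} by δ(·,a) → {0,5,8,10,12} and {2}.
On input b, block {0,5,8,10,12} splits into {5,10,12} and {0,8}.
No further refinement is possible. Final partition (7 blocks): {5,10,12} | {3} | {7,9,11} | {1,6} | {4} | {2} | {0,8}.

7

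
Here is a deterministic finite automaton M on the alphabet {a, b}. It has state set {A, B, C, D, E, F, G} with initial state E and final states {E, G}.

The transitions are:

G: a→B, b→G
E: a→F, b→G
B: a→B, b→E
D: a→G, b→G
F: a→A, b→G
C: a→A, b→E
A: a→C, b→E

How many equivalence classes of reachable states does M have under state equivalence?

2

States {D} cannot be reached from the start state, so discard them.
Start with accepting vs non-accepting: {E,G} | {A,B,C,F}.
No further refinement is possible. Final partition (2 blocks): {E,G} | {A,B,C,F}.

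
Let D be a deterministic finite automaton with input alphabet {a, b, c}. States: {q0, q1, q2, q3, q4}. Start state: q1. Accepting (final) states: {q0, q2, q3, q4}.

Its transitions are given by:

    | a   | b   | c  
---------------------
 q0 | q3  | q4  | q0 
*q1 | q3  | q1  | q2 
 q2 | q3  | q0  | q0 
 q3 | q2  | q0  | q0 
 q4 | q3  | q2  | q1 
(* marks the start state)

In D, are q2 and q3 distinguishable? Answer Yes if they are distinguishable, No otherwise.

No

P0 = {q0,q2,q3,q4} | {q1}.
On input c, block {q0,q2,q3,q4} splits into {q0,q2,q3} and {q4}.
On input b, block {q0,q2,q3} splits into {q2,q3} and {q0}.
No further refinement is possible. Final partition (4 blocks): {q2,q3} | {q1} | {q4} | {q0}.
q2 and q3 lie in the same block of the stable partition, so they are equivalent — no string distinguishes them.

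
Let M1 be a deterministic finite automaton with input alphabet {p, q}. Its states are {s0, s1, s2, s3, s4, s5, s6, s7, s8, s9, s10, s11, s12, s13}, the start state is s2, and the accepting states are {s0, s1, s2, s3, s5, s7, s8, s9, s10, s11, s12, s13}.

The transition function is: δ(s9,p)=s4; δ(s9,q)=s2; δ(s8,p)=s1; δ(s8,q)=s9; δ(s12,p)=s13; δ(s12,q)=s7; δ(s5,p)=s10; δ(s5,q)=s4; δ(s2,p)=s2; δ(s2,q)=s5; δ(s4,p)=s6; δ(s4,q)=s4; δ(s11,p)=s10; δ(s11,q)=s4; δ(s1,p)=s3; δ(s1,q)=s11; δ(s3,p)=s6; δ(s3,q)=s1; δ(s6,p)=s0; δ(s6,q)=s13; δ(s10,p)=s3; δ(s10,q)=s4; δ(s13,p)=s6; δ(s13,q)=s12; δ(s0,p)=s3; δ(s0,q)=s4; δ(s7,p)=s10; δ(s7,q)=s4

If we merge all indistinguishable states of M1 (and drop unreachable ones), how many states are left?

Reachable states from the start: {s0,s1,s2,s3,s4,s5,s6,s7,s10,s11,s12,s13}. Unreachable: {s8,s9} — drop them.
Start with accepting vs non-accepting: {s0,s1,s2,s3,s5,s7,s10,s11,s12,s13} | {s4,s6}.
Refine {s0,s1,s2,s3,s5,s7,s10,s11,s12,s13} on symbol p: members go to different blocks, giving {s0,s1,s2,s5,s7,s10,s11,s12} and {s3,s13}.
On input p, block {s0,s1,s2,s5,s7,s10,s11,s12} splits into {s0,s1,s10,s12} and {s2,s5,s7,s11}.
On input q, block {s0,s1,s10,s12} splits into {s0,s10} and {s1,s12}.
Refine {s4,s6} on symbol p: members go to different blocks, giving {s4} and {s6}.
Refine {s2,s5,s7,s11} on symbol p: members go to different blocks, giving {s5,s7,s11} and {s2}.
Stable partition: {s0,s10} | {s4} | {s3,s13} | {s5,s7,s11} | {s1,s12} | {s6} | {s2} — 7 equivalence classes.

7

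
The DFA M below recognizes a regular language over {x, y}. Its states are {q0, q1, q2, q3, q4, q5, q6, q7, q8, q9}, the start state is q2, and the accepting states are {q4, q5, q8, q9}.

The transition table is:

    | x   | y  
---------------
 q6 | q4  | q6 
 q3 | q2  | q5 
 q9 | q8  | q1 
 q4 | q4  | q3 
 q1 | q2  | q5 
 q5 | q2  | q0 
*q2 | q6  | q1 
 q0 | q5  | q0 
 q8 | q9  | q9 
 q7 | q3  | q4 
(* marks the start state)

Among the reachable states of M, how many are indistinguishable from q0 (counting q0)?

First remove the unreachable states {q7,q8,q9}; 7 states remain.
P0 = {q4,q5} | {q0,q1,q2,q3,q6}.
Refine {q4,q5} on symbol x: members go to different blocks, giving {q4} and {q5}.
Split {q0,q1,q2,q3,q6} by δ(·,x) → {q1,q2,q3} and {q0} and {q6}.
Split {q1,q2,q3} by δ(·,x) → {q1,q3} and {q2}.
Stable partition: {q4} | {q1,q3} | {q5} | {q0} | {q6} | {q2} — 6 equivalence classes.
State q0 belongs to the block {q0}, which has 1 states.

1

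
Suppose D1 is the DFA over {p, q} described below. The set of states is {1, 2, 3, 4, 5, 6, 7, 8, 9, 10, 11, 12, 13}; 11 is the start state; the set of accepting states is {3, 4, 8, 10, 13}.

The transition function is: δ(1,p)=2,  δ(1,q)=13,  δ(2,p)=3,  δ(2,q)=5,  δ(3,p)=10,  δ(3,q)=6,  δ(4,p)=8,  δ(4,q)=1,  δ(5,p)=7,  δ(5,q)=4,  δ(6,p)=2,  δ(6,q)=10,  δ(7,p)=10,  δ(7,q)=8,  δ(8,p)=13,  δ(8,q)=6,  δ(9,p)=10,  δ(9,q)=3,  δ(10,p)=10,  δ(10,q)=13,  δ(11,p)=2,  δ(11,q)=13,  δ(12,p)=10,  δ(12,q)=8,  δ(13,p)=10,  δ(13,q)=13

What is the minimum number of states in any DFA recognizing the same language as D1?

7

States {9,12} cannot be reached from the start state, so discard them.
P0 = {3,4,8,10,13} | {1,2,5,6,7,11}.
Split {3,4,8,10,13} by δ(·,q) → {3,4,8} and {10,13}.
On input p, block {3,4,8} splits into {3,8} and {4}.
Refine {1,2,5,6,7,11} on symbol p: members go to different blocks, giving {1,5,6,11} and {2} and {7}.
Refine {1,5,6,11} on symbol p: members go to different blocks, giving {1,6,11} and {5}.
Stable partition: {3,8} | {1,6,11} | {10,13} | {4} | {2} | {7} | {5} — 7 equivalence classes.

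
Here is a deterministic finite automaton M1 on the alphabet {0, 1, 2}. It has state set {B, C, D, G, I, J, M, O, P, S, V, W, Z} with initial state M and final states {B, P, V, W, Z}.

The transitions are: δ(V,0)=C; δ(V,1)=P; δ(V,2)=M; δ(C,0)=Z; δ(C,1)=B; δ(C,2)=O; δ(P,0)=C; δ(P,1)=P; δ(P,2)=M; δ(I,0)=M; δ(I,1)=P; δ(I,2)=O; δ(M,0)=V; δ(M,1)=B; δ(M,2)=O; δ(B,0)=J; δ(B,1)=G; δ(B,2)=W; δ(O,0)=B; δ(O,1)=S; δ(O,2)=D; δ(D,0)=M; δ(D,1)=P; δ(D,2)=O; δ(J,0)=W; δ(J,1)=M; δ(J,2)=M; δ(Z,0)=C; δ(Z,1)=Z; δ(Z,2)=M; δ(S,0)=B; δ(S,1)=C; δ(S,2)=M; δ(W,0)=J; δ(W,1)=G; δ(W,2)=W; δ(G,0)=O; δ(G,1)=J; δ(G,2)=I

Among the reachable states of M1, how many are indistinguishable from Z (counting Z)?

Start with accepting vs non-accepting: {B,P,V,W,Z} | {C,D,G,I,J,M,O,S}.
On input 1, block {B,P,V,W,Z} splits into {P,V,Z} and {B,W}.
Split {C,D,G,I,J,M,O,S} by δ(·,0) → {J,O,S} and {D,G,I} and {C,M}.
On input 1, block {J,O,S} splits into {J,S} and {O}.
On input 0, block {D,G,I} splits into {D,I} and {G}.
Stable partition: {P,V,Z} | {J,S} | {B,W} | {D,I} | {C,M} | {O} | {G} — 7 equivalence classes.
The equivalence class containing Z is {P,V,Z}, of size 3.

3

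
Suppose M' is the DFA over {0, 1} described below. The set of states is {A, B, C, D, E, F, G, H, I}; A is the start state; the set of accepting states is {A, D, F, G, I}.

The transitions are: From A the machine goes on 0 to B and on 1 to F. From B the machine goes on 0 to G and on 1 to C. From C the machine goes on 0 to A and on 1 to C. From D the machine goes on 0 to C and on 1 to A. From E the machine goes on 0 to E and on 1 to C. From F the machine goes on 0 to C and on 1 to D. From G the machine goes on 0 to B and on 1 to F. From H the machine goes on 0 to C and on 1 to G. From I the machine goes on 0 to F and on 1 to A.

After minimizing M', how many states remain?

2

Reachable states from the start: {A,B,C,D,F,G}. Unreachable: {E,H,I} — drop them.
P0 = {A,D,F,G} | {B,C}.
The partition is now stable with 2 blocks: {A,D,F,G} | {B,C}.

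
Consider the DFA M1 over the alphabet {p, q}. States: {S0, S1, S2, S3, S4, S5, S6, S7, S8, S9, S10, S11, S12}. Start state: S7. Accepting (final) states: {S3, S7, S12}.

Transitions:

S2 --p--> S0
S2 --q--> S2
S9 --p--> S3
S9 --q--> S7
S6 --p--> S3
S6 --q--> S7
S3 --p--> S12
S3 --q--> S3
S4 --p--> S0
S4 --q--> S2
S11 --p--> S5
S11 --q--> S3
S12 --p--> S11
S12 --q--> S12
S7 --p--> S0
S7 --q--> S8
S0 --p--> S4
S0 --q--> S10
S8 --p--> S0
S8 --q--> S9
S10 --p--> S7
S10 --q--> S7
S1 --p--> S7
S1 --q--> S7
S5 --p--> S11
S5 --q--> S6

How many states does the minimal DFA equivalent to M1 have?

10

First remove the unreachable states {S1}; 12 states remain.
Start with accepting vs non-accepting: {S3,S7,S12} | {S0,S2,S4,S5,S6,S8,S9,S10,S11}.
Refine {S3,S7,S12} on symbol p: members go to different blocks, giving {S7,S12} and {S3}.
Split {S7,S12} by δ(·,q) → {S7} and {S12}.
Split {S0,S2,S4,S5,S6,S8,S9,S10,S11} by δ(·,p) → {S0,S2,S4,S5,S8,S11} and {S6,S9} and {S10}.
Split {S0,S2,S4,S5,S8,S11} by δ(·,q) → {S2,S4} and {S5,S8} and {S0} and {S11}.
On input p, block {S5,S8} splits into {S5} and {S8}.
No further refinement is possible. Final partition (10 blocks): {S7} | {S2,S4} | {S3} | {S12} | {S6,S9} | {S10} | {S5} | {S0} | {S11} | {S8}.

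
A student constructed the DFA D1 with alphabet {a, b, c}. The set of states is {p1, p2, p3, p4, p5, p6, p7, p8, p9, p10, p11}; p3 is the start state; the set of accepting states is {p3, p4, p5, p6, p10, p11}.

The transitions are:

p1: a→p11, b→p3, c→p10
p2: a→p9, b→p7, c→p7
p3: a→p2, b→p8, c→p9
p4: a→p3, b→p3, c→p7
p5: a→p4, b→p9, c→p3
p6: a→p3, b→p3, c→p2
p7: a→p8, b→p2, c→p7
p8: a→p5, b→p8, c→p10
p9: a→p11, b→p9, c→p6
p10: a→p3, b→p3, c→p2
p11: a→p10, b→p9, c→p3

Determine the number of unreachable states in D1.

1

No path from p3 leads to p1; the other 10 states are all reachable.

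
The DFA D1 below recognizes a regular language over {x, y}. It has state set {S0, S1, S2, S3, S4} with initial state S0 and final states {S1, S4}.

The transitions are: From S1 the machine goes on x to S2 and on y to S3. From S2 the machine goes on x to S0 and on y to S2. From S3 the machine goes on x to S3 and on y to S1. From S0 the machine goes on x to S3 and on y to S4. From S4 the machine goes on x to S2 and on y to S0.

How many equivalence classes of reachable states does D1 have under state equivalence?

Every state is reachable, so we keep all 5.
Start with accepting vs non-accepting: {S1,S4} | {S0,S2,S3}.
Refine {S0,S2,S3} on symbol y: members go to different blocks, giving {S0,S3} and {S2}.
Stable partition: {S1,S4} | {S0,S3} | {S2} — 3 equivalence classes.

3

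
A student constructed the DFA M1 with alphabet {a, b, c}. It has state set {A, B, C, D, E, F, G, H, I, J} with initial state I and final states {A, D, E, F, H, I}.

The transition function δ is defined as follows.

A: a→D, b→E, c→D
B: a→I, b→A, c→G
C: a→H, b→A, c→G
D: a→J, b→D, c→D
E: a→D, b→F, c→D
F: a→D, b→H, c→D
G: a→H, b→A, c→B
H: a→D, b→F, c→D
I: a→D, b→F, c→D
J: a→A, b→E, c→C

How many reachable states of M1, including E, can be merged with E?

All states are reachable from the start state.
P0 = {A,D,E,F,H,I} | {B,C,G,J}.
Split {A,D,E,F,H,I} by δ(·,a) → {A,E,F,H,I} and {D}.
The partition is now stable with 3 blocks: {A,E,F,H,I} | {B,C,G,J} | {D}.
The equivalence class containing E is {A,E,F,H,I}, of size 5.

5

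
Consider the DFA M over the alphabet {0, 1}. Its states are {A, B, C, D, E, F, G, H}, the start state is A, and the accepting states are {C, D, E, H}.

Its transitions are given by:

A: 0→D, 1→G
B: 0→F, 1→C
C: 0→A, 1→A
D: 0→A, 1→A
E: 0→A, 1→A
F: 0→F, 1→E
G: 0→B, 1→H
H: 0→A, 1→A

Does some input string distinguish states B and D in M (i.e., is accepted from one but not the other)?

Yes

Start with accepting vs non-accepting: {C,D,E,H} | {A,B,F,G}.
Refine {A,B,F,G} on symbol 0: members go to different blocks, giving {B,F,G} and {A}.
No further refinement is possible. Final partition (3 blocks): {C,D,E,H} | {B,F,G} | {A}.
B and D end up in different blocks, so they are distinguishable. For instance, the string 'ε' is accepted from only D.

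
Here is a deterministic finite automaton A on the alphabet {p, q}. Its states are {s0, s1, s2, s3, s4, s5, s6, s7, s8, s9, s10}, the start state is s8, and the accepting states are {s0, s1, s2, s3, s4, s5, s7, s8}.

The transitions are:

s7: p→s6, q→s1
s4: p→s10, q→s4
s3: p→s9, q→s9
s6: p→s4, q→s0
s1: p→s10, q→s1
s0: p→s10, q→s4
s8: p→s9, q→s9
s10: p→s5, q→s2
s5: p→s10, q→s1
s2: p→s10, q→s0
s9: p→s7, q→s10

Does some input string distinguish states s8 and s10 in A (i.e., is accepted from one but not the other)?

Yes

States {s3} cannot be reached from the start state, so discard them.
Initial partition by acceptance: {s0,s1,s2,s4,s5,s7,s8} | {s6,s9,s10}.
Refine {s0,s1,s2,s4,s5,s7,s8} on symbol q: members go to different blocks, giving {s0,s1,s2,s4,s5,s7} and {s8}.
On input q, block {s6,s9,s10} splits into {s6,s10} and {s9}.
No further refinement is possible. Final partition (4 blocks): {s0,s1,s2,s4,s5,s7} | {s6,s10} | {s8} | {s9}.
s8 and s10 end up in different blocks, so they are distinguishable. For instance, the string 'ε' is accepted from only s8.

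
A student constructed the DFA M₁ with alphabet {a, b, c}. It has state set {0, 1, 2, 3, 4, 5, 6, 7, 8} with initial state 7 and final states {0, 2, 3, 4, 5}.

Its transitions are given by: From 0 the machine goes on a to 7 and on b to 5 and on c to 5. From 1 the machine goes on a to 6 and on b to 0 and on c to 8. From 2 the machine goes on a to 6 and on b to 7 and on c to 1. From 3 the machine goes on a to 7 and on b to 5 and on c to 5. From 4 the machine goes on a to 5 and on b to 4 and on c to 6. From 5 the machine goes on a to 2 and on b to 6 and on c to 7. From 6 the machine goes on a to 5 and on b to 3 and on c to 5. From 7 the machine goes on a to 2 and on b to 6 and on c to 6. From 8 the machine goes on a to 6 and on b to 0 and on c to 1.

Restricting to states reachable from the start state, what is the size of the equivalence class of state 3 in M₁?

First remove the unreachable states {4}; 8 states remain.
Start with accepting vs non-accepting: {0,2,3,5} | {1,6,7,8}.
On input a, block {0,2,3,5} splits into {0,2,3} and {5}.
Split {0,2,3} by δ(·,b) → {0,3} and {2}.
Refine {1,6,7,8} on symbol a: members go to different blocks, giving {1,8} and {6} and {7}.
The partition is now stable with 6 blocks: {0,3} | {1,8} | {5} | {2} | {6} | {7}.
The equivalence class containing 3 is {0,3}, of size 2.

2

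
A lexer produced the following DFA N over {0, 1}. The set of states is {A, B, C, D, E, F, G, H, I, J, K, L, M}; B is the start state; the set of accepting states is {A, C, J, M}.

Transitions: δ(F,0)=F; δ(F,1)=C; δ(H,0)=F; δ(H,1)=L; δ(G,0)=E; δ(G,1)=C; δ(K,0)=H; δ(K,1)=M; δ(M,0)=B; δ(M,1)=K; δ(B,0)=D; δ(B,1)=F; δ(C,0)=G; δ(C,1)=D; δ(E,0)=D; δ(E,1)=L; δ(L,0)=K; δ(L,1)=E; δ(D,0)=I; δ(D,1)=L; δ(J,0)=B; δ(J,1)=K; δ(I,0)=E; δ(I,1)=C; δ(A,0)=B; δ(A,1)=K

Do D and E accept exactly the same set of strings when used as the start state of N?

No

First remove the unreachable states {A,J}; 11 states remain.
Start with accepting vs non-accepting: {C,M} | {B,D,E,F,G,H,I,K,L}.
On input 1, block {B,D,E,F,G,H,I,K,L} splits into {B,D,E,H,L} and {F,G,I,K}.
Split {C,M} by δ(·,0) → {C} and {M}.
Split {B,D,E,H,L} by δ(·,0) → {D,H,L} and {B,E}.
Split {D,H,L} by δ(·,1) → {D,H} and {L}.
On input 0, block {F,G,I,K} splits into {G,I} and {F} and {K}.
On input 0, block {D,H} splits into {D} and {H}.
Split {B,E} by δ(·,1) → {B} and {E}.
The partition is now stable with 10 blocks: {C} | {D} | {G,I} | {M} | {B} | {L} | {F} | {K} | {H} | {E}.
D and E end up in different blocks, so they are distinguishable. For instance, the string '01' is accepted from only D.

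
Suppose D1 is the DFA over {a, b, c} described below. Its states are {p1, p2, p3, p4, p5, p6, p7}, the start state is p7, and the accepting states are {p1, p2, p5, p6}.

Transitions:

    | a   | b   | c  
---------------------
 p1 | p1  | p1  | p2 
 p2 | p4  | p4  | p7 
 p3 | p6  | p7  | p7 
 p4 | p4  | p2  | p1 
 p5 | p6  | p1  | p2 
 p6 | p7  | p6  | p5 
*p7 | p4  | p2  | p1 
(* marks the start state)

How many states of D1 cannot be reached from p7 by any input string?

3

Starting at p7 and following transitions, the reachable set is {p1, p2, p4, p7}. That leaves p3, p5, p6 unreachable — 3 in total.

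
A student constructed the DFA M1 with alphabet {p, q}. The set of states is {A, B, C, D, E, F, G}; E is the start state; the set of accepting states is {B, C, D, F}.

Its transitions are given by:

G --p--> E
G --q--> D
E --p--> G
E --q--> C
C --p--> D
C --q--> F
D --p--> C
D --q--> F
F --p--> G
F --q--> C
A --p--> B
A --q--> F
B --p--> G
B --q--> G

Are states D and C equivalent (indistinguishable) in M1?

Yes

Reachable states from the start: {C,D,E,F,G}. Unreachable: {A,B} — drop them.
P0 = {C,D,F} | {E,G}.
Refine {C,D,F} on symbol p: members go to different blocks, giving {C,D} and {F}.
Stable partition: {C,D} | {E,G} | {F} — 3 equivalence classes.
D and C lie in the same block of the stable partition, so they are equivalent — no string distinguishes them.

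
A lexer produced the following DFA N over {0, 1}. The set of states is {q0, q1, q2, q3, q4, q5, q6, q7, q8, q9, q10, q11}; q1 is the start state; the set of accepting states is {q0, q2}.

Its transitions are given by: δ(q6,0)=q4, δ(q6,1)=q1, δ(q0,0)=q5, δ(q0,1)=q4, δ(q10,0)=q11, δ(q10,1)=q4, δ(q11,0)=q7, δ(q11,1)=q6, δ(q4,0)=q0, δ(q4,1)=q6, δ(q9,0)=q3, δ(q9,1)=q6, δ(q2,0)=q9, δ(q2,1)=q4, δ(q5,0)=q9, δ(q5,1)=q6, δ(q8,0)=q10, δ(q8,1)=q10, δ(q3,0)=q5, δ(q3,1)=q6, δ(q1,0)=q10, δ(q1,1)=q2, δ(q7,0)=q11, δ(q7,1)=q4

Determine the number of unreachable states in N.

Starting at q1 and following transitions, the reachable set is {q0, q1, q2, q3, q4, q5, q6, q7, q9, q10, q11}. That leaves q8 unreachable — 1 in total.

1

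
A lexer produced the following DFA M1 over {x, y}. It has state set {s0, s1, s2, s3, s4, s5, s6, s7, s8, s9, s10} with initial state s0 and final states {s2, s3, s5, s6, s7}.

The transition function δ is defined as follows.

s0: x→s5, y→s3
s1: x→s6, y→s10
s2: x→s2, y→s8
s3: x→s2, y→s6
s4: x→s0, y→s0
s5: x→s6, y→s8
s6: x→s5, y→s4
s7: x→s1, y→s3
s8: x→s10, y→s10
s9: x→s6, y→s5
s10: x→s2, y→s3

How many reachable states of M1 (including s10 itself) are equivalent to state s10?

2

First remove the unreachable states {s1,s7,s9}; 8 states remain.
P0 = {s2,s3,s5,s6} | {s0,s4,s8,s10}.
Split {s2,s3,s5,s6} by δ(·,y) → {s2,s5,s6} and {s3}.
Refine {s0,s4,s8,s10} on symbol x: members go to different blocks, giving {s0,s10} and {s4,s8}.
Stable partition: {s2,s5,s6} | {s0,s10} | {s3} | {s4,s8} — 4 equivalence classes.
The equivalence class containing s10 is {s0,s10}, of size 2.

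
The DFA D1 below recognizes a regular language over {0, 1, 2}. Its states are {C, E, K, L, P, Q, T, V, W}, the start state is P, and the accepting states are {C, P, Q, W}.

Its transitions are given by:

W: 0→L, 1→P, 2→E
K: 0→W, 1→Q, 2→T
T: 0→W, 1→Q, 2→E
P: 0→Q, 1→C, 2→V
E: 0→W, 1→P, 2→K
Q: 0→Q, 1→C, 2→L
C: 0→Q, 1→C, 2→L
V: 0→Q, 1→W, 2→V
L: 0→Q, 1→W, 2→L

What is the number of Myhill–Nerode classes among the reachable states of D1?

P0 = {C,P,Q,W} | {E,K,L,T,V}.
Refine {C,P,Q,W} on symbol 0: members go to different blocks, giving {C,P,Q} and {W}.
Refine {E,K,L,T,V} on symbol 0: members go to different blocks, giving {E,K,T} and {L,V}.
The partition is now stable with 4 blocks: {C,P,Q} | {E,K,T} | {W} | {L,V}.

4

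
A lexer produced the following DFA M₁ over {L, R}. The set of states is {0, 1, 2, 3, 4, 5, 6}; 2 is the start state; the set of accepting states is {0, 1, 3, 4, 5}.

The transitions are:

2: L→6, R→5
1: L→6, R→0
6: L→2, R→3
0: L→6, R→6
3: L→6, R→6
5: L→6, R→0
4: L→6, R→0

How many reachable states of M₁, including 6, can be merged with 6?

States {1,4} cannot be reached from the start state, so discard them.
P0 = {0,3,5} | {2,6}.
Refine {0,3,5} on symbol R: members go to different blocks, giving {0,3} and {5}.
On input R, block {2,6} splits into {2} and {6}.
Stable partition: {0,3} | {2} | {5} | {6} — 4 equivalence classes.
State 6 belongs to the block {6}, which has 1 states.

1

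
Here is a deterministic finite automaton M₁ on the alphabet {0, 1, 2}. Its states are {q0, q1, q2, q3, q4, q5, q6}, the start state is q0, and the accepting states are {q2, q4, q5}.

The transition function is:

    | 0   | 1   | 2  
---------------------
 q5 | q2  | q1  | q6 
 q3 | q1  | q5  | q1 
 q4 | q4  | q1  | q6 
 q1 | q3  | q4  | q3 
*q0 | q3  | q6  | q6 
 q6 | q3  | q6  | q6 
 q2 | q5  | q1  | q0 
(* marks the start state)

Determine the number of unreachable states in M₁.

0

A breadth-first search from the start state visits every state.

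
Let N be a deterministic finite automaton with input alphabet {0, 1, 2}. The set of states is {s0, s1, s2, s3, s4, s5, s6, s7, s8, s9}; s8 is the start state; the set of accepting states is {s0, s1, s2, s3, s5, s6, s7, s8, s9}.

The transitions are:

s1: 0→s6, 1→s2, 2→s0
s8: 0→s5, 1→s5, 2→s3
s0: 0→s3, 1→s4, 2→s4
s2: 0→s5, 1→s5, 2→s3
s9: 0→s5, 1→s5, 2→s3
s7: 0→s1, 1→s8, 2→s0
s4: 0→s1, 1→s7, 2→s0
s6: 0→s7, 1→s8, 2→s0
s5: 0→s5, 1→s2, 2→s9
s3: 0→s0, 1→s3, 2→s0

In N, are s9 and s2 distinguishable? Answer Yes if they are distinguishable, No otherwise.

No

Start with accepting vs non-accepting: {s0,s1,s2,s3,s5,s6,s7,s8,s9} | {s4}.
On input 1, block {s0,s1,s2,s3,s5,s6,s7,s8,s9} splits into {s1,s2,s3,s5,s6,s7,s8,s9} and {s0}.
Split {s1,s2,s3,s5,s6,s7,s8,s9} by δ(·,0) → {s1,s2,s5,s6,s7,s8,s9} and {s3}.
Refine {s1,s2,s5,s6,s7,s8,s9} on symbol 2: members go to different blocks, giving {s1,s6,s7} and {s2,s8,s9} and {s5}.
Stable partition: {s1,s6,s7} | {s4} | {s0} | {s3} | {s2,s8,s9} | {s5} — 6 equivalence classes.
s9 and s2 lie in the same block of the stable partition, so they are equivalent — no string distinguishes them.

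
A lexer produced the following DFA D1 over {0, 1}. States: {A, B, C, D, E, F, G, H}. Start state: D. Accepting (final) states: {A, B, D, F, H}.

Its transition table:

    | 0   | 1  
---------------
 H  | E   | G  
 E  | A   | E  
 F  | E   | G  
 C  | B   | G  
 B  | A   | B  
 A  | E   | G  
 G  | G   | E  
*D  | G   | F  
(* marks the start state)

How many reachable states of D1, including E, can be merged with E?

States {B,C,H} cannot be reached from the start state, so discard them.
Initial partition by acceptance: {A,D,F} | {E,G}.
On input 1, block {A,D,F} splits into {A,F} and {D}.
Refine {E,G} on symbol 0: members go to different blocks, giving {E} and {G}.
The partition is now stable with 4 blocks: {A,F} | {E} | {D} | {G}.
State E belongs to the block {E}, which has 1 states.

1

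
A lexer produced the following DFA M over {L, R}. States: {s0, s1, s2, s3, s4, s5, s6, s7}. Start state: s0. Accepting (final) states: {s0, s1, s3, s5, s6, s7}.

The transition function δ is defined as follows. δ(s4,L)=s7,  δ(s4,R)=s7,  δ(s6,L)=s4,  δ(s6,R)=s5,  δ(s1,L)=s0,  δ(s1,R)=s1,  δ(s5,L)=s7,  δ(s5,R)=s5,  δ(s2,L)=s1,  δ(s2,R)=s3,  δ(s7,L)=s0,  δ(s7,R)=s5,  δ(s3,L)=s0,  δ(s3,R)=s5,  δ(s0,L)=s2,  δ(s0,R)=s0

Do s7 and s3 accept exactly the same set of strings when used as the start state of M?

States {s4,s6} cannot be reached from the start state, so discard them.
Start with accepting vs non-accepting: {s0,s1,s3,s5,s7} | {s2}.
Refine {s0,s1,s3,s5,s7} on symbol L: members go to different blocks, giving {s1,s3,s5,s7} and {s0}.
On input L, block {s1,s3,s5,s7} splits into {s1,s3,s7} and {s5}.
Split {s1,s3,s7} by δ(·,R) → {s3,s7} and {s1}.
The partition is now stable with 5 blocks: {s3,s7} | {s2} | {s0} | {s5} | {s1}.
s7 and s3 lie in the same block of the stable partition, so they are equivalent — no string distinguishes them.

Yes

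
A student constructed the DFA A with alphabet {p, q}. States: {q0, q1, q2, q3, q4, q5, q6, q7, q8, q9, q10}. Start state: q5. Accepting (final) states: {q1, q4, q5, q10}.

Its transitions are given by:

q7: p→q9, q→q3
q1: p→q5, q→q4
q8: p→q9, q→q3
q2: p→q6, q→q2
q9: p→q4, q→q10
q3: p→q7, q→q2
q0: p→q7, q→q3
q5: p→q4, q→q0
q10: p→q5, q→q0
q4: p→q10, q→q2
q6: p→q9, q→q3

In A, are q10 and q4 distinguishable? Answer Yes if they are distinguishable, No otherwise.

First remove the unreachable states {q1,q8}; 9 states remain.
Initial partition by acceptance: {q4,q5,q10} | {q0,q2,q3,q6,q7,q9}.
Split {q0,q2,q3,q6,q7,q9} by δ(·,p) → {q0,q2,q3,q6,q7} and {q9}.
Split {q0,q2,q3,q6,q7} by δ(·,p) → {q0,q2,q3} and {q6,q7}.
The partition is now stable with 4 blocks: {q4,q5,q10} | {q0,q2,q3} | {q9} | {q6,q7}.
q10 and q4 lie in the same block of the stable partition, so they are equivalent — no string distinguishes them.

No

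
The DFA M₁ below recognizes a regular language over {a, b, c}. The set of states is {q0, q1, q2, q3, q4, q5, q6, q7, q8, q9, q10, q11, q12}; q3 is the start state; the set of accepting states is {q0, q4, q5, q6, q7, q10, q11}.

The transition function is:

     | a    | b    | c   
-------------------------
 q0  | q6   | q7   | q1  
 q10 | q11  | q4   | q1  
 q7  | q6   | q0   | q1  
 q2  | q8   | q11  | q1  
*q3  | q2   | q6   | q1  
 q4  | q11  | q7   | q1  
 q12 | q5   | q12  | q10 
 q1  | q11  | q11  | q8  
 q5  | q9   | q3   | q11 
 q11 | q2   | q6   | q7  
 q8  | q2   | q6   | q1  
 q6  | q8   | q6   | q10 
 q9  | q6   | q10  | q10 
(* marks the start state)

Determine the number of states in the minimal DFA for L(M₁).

4

States {q5,q9,q12} cannot be reached from the start state, so discard them.
Initial partition by acceptance: {q0,q4,q6,q7,q10,q11} | {q1,q2,q3,q8}.
On input a, block {q0,q4,q6,q7,q10,q11} splits into {q0,q4,q7,q10} and {q6,q11}.
Refine {q1,q2,q3,q8} on symbol a: members go to different blocks, giving {q2,q3,q8} and {q1}.
The partition is now stable with 4 blocks: {q0,q4,q7,q10} | {q2,q3,q8} | {q6,q11} | {q1}.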